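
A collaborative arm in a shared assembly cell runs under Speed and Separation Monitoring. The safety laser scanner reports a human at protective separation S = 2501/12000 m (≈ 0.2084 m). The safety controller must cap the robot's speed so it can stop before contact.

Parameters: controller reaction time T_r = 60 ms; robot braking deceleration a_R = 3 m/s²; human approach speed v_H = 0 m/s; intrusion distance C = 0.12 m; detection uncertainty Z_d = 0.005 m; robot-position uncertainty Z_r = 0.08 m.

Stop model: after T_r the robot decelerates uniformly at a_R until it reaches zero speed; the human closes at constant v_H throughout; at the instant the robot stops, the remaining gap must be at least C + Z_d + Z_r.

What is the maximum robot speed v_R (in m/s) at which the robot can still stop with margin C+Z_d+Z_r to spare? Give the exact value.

quadratic (1/6)·v² + (3/50)·v + (-41/12000) = 0
  disc = (3/50)² − 4·(1/6)·(-41/12000) = 529/90000 ; √disc = 23/300
  v_R = (−(3/50) + 23/300) / (2·(1/6)) = 1/20 m/s
check:
T_s = v_R/a_R = (1/20)/3 = 0.0167 s
reaction-phase robot travel = 0.0500·0.0600 = 0.0030 m
braking distance = 0.0500²/(2·3.0000) = 0.0004 m
human over T_r+T_s: 0.0000·(0.0600+0.0167) = 0.0000 m
margins: 0.1200+0.0050+0.0800 = 0.2050 m
sum ≈ 0.0030+0.0004+0.0000+0.2050 ≈ 0.2084 m = S ✓

v_R_max = 1/20 m/s = 0.0500 m/s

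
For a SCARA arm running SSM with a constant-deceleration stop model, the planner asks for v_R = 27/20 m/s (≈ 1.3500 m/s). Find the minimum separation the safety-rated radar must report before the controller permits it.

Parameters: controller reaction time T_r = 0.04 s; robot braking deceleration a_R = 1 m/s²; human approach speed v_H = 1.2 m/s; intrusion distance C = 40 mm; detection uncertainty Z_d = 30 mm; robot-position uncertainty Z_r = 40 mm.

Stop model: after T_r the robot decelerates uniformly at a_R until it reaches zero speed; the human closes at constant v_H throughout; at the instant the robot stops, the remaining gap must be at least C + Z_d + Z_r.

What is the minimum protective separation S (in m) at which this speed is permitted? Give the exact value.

braking lasts T_s = (27/20)/1 = 1.3500 s
robot covers v_R·T_r = 1.3500·0.0400 = 0.0540 m before braking
braking distance = 1.3500²/(2·1.0000) = 0.9113 m
human over T_r+T_s: 1.2000·(0.0400+1.3500) = 1.6680 m
C+Z_d+Z_r = 0.0400+0.0300+0.0400 = 0.1100 m
S_min ≈ 0.0540+0.9113+1.6680+0.1100  ⇒  S_min = 10973/4000 m

S_min = 10973/4000 m = 2.7433 m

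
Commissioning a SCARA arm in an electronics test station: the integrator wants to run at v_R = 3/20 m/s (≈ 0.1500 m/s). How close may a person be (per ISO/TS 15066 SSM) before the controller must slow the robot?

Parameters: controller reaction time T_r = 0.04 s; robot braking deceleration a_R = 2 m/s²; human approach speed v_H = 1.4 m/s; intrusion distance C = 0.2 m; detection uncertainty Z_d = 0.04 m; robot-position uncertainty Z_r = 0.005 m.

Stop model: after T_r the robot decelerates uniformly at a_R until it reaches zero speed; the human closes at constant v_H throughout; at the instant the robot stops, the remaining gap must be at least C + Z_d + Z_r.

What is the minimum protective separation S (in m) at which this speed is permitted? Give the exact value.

S_min = 3341/8000 m = 0.4176 m

stop time T_s = (3/20)/2 = 0.0750 s
robot covers v_R·T_r = 0.1500·0.0400 = 0.0060 m before braking
robot covers 0.1500·0.0750 − ½·2.0000·0.0750² = 0.0056 m while stopping
human over T_r+T_s: 1.4000·(0.0400+0.0750) = 0.1610 m
margins: 0.2000+0.0400+0.0050 = 0.2450 m
S_min ≈ 0.0060+0.0056+0.1610+0.2450  ⇒  S_min = 3341/8000 m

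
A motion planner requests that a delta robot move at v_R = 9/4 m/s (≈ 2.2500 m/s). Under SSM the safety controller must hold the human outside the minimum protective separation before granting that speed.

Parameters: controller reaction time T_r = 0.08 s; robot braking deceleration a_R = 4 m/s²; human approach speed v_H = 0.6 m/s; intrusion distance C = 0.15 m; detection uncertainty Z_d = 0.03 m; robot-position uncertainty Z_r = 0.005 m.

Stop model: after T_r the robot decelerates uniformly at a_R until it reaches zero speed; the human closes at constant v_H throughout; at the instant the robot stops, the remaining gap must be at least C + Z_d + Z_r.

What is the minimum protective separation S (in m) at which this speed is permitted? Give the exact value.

T_s = v_R/a_R = (9/4)/4 = 0.5625 s
reaction-phase robot travel = 2.2500·0.0800 = 0.1800 m
braking distance = 2.2500²/(2·4.0000) = 0.6328 m
human over T_r+T_s: 0.6000·(0.0800+0.5625) = 0.3855 m
C+Z_d+Z_r = 0.1500+0.0300+0.0050 = 0.1850 m
S_min ≈ 0.1800+0.6328+0.3855+0.1850  ⇒  S_min = 22133/16000 m

S_min = 22133/16000 m = 1.3833 m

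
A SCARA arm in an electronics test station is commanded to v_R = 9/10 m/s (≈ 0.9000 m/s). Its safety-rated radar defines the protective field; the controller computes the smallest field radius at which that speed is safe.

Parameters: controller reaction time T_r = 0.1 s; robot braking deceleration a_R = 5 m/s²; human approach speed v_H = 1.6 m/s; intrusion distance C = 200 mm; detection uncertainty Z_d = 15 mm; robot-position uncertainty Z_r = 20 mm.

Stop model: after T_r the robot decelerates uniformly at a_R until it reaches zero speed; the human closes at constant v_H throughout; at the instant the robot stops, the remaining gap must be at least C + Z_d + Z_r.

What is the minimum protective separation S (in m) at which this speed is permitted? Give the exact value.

T_s = v_R/a_R = (9/10)/5 = 0.1800 s
robot covers v_R·T_r = 0.9000·0.1000 = 0.0900 m before braking
robot covers 0.9000·0.1800 − ½·5.0000·0.1800² = 0.0810 m while stopping
person approaches 1.6000·(0.1000+0.1800) = 0.4480 m
C+Z_d+Z_r = 0.2000+0.0150+0.0200 = 0.2350 m
S_min ≈ 0.0900+0.0810+0.4480+0.2350  ⇒  S_min = 427/500 m

S_min = 427/500 m = 0.8540 m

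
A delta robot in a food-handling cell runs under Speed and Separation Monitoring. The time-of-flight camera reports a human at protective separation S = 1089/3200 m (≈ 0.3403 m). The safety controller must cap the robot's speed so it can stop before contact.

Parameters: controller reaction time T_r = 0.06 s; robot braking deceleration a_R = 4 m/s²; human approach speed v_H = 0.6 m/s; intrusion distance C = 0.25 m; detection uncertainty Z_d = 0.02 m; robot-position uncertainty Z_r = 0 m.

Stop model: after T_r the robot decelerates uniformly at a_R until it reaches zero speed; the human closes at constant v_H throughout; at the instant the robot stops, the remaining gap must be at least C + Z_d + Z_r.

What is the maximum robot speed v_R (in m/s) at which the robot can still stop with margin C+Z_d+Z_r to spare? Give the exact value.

v_R_max = 3/20 m/s = 0.1500 m/s

collect terms ⇒ (1/8)·v_R² + (21/100)·v_R + (-549/16000) = 0
  disc = (21/100)² − 4·(1/8)·(-549/16000) = 9801/160000 ; √disc = 99/400
  v_R = (−(21/100) + 99/400) / (2·(1/8)) = 3/20 m/s
check:
T_s = v_R/a_R = (3/20)/4 = 0.0375 s
reaction-phase robot travel = 0.1500·0.0600 = 0.0090 m
braking distance = 0.1500²/(2·4.0000) = 0.0028 m
person approaches 0.6000·(0.0600+0.0375) = 0.0585 m
margins: 0.2500+0.0200+0.0000 = 0.2700 m
sum ≈ 0.0090+0.0028+0.0585+0.2700 ≈ 0.3403 m = S ✓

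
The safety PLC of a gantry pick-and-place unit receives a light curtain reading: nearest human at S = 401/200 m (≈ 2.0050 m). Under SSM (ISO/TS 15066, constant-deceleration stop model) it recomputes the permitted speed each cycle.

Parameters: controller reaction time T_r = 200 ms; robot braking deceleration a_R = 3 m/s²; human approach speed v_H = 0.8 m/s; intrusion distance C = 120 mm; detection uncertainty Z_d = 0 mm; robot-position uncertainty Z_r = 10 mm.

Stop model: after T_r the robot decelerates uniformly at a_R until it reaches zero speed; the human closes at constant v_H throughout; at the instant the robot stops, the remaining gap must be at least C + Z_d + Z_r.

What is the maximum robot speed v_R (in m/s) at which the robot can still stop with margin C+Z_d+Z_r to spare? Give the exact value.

v_R_max = 21/10 m/s = 2.1000 m/s

collect terms ⇒ (1/6)·v_R² + (7/15)·v_R + (-343/200) = 0
  disc = (7/15)² − 4·(1/6)·(-343/200) = 49/36 ; √disc = 7/6
  v_R = (−(7/15) + 7/6) / (2·(1/6)) = 21/10 m/s
check:
braking lasts T_s = (21/10)/3 = 0.7000 s
robot in T_r: 2.1000·0.2000 = 0.4200 m
robot covers 2.1000·0.7000 − ½·3.0000·0.7000² = 0.7350 m while stopping
human over T_r+T_s: 0.8000·(0.2000+0.7000) = 0.7200 m
margins: 0.1200+0.0000+0.0100 = 0.1300 m
sum ≈ 0.4200+0.7350+0.7200+0.1300 ≈ 2.0050 m = S ✓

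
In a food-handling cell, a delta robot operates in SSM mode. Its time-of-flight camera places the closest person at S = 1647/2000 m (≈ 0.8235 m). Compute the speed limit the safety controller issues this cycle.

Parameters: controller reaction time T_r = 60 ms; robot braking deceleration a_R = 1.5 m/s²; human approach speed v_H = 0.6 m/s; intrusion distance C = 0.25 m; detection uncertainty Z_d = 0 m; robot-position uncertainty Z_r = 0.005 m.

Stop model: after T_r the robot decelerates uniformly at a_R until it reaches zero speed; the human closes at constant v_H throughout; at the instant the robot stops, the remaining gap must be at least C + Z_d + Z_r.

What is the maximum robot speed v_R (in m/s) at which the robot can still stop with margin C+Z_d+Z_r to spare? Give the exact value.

collect terms ⇒ (1/3)·v_R² + (23/50)·v_R + (-213/400) = 0
  disc = (23/50)² − 4·(1/3)·(-213/400) = 576/625 ; √disc = 24/25
  v_R = (−(23/50) + 24/25) / (2·(1/3)) = 3/4 m/s
check:
stop time T_s = (3/4)/(3/2) = 0.5000 s
reaction-phase robot travel = 0.7500·0.0600 = 0.0450 m
robot under decel: 0.7500²/(2·1.5000) = 0.1875 m
human over T_r+T_s: 0.6000·(0.0600+0.5000) = 0.3360 m
C+Z_d+Z_r = 0.2500+0.0000+0.0050 = 0.2550 m
sum ≈ 0.0450+0.1875+0.3360+0.2550 ≈ 0.8235 m = S ✓

v_R_max = 3/4 m/s = 0.7500 m/s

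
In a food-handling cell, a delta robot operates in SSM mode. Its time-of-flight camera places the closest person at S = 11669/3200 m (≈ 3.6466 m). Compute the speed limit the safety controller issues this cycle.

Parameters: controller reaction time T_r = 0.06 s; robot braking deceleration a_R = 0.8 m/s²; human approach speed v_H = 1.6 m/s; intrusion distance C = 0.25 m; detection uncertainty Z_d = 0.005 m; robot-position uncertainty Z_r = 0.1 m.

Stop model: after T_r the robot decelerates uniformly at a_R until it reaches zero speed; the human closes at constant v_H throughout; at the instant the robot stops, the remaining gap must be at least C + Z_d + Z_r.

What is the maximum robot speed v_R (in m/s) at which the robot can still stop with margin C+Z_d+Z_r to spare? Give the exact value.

v_R_max = 23/20 m/s = 1.1500 m/s

at the boundary: (5/8)·v² + (103/50)·v + (-51129/16000) = 0
  disc = (103/50)² − 4·(5/8)·(-51129/16000) = 1957201/160000 ; √disc = 1399/400
  v_R = (−(103/50) + 1399/400) / (2·(5/8)) = 23/20 m/s
check:
stop time T_s = (23/20)/(4/5) = 1.4375 s
robot covers v_R·T_r = 1.1500·0.0600 = 0.0690 m before braking
robot covers 1.1500·1.4375 − ½·0.8000·1.4375² = 0.8266 m while stopping
person approaches 1.6000·(0.0600+1.4375) = 2.3960 m
residual clearance needed = 0.2500+0.0050+0.1000 = 0.3550 m
sum ≈ 0.0690+0.8266+2.3960+0.3550 ≈ 3.6466 m = S ✓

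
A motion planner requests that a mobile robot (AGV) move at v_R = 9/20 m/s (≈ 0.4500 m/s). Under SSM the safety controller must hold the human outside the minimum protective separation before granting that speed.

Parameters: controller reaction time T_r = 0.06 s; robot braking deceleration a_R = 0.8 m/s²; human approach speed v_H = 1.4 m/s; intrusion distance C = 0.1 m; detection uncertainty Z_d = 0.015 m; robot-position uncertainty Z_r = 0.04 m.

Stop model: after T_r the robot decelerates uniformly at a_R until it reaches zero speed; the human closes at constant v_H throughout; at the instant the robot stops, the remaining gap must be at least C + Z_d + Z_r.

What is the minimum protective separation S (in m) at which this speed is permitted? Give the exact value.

S_min = 18881/16000 m = 1.1801 m

stop time T_s = (9/20)/(4/5) = 0.5625 s
reaction-phase robot travel = 0.4500·0.0600 = 0.0270 m
robot covers 0.4500·0.5625 − ½·0.8000·0.5625² = 0.1266 m while stopping
person approaches 1.4000·(0.0600+0.5625) = 0.8715 m
C+Z_d+Z_r = 0.1000+0.0150+0.0400 = 0.1550 m
S_min ≈ 0.0270+0.1266+0.8715+0.1550  ⇒  S_min = 18881/16000 m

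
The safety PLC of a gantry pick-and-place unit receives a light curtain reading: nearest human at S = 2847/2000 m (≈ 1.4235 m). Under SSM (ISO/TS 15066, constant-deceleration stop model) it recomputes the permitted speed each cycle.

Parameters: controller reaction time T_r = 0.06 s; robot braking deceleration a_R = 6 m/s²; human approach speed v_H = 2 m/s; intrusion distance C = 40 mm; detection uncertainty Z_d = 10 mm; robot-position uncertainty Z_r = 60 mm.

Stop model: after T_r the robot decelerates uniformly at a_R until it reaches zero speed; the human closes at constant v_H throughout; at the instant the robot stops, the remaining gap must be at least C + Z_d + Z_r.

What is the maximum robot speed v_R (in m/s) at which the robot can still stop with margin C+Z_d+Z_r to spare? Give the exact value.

v_R_max = 21/10 m/s = 2.1000 m/s

at the boundary: (1/12)·v² + (59/150)·v + (-2387/2000) = 0
  disc = (59/150)² − 4·(1/12)·(-2387/2000) = 49729/90000 ; √disc = 223/300
  v_R = (−(59/150) + 223/300) / (2·(1/12)) = 21/10 m/s
check:
braking lasts T_s = (21/10)/6 = 0.3500 s
reaction-phase robot travel = 2.1000·0.0600 = 0.1260 m
braking distance = 2.1000²/(2·6.0000) = 0.3675 m
human over T_r+T_s: 2.0000·(0.0600+0.3500) = 0.8200 m
margins: 0.0400+0.0100+0.0600 = 0.1100 m
sum ≈ 0.1260+0.3675+0.8200+0.1100 ≈ 1.4235 m = S ✓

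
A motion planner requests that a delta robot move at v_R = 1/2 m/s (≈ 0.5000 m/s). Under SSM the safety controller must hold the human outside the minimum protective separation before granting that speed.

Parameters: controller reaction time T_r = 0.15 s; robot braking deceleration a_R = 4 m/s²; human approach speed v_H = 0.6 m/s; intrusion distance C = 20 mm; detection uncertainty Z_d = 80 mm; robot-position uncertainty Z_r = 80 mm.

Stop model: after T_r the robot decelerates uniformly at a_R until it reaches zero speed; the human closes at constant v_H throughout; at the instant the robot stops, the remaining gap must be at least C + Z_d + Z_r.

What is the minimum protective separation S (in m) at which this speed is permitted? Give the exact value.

S_min = 361/800 m = 0.4512 m

stop time T_s = (1/2)/4 = 0.1250 s
reaction-phase robot travel = 0.5000·0.1500 = 0.0750 m
robot covers 0.5000·0.1250 − ½·4.0000·0.1250² = 0.0312 m while stopping
person approaches 0.6000·(0.1500+0.1250) = 0.1650 m
residual clearance needed = 0.0200+0.0800+0.0800 = 0.1800 m
S_min ≈ 0.0750+0.0312+0.1650+0.1800  ⇒  S_min = 361/800 m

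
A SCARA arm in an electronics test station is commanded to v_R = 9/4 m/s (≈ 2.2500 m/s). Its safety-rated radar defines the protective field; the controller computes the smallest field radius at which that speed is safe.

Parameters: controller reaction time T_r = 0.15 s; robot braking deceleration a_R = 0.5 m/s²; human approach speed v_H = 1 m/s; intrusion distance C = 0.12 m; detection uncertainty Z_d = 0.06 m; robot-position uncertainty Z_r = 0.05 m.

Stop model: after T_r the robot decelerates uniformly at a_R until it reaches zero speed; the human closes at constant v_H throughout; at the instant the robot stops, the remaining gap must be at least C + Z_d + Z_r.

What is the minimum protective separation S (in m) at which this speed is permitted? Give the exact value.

braking lasts T_s = (9/4)/(1/2) = 4.5000 s
reaction-phase robot travel = 2.2500·0.1500 = 0.3375 m
robot covers 2.2500·4.5000 − ½·0.5000·4.5000² = 5.0625 m while stopping
human closes 1.0000·4.6500 = 4.6500 m
residual clearance needed = 0.1200+0.0600+0.0500 = 0.2300 m
S_min ≈ 0.3375+5.0625+4.6500+0.2300  ⇒  S_min = 257/25 m

S_min = 257/25 m = 10.2800 m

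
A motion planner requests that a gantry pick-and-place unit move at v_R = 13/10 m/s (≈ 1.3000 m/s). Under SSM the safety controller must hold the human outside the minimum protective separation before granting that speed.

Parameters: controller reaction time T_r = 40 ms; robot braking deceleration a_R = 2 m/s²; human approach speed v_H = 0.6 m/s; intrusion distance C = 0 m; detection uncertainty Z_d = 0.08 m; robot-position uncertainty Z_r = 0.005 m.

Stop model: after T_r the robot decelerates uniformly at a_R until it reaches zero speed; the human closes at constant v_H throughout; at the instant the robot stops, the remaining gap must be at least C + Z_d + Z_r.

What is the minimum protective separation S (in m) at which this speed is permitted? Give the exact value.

S_min = 1947/2000 m = 0.9735 m

stop time T_s = (13/10)/2 = 0.6500 s
robot in T_r: 1.3000·0.0400 = 0.0520 m
braking distance = 1.3000²/(2·2.0000) = 0.4225 m
person approaches 0.6000·(0.0400+0.6500) = 0.4140 m
margins: 0.0000+0.0800+0.0050 = 0.0850 m
S_min ≈ 0.0520+0.4225+0.4140+0.0850  ⇒  S_min = 1947/2000 m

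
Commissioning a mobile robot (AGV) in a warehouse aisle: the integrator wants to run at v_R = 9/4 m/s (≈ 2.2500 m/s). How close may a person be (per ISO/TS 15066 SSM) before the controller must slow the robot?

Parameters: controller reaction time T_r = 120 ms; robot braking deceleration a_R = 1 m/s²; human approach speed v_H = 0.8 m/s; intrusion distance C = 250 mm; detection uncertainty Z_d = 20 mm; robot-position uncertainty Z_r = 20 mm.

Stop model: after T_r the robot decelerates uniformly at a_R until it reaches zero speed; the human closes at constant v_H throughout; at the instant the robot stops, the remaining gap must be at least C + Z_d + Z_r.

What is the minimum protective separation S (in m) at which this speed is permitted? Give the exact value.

braking lasts T_s = (9/4)/1 = 2.2500 s
robot covers v_R·T_r = 2.2500·0.1200 = 0.2700 m before braking
robot covers 2.2500·2.2500 − ½·1.0000·2.2500² = 2.5312 m while stopping
person approaches 0.8000·(0.1200+2.2500) = 1.8960 m
residual clearance needed = 0.2500+0.0200+0.0200 = 0.2900 m
S_min ≈ 0.2700+2.5312+1.8960+0.2900  ⇒  S_min = 19949/4000 m

S_min = 19949/4000 m = 4.9873 m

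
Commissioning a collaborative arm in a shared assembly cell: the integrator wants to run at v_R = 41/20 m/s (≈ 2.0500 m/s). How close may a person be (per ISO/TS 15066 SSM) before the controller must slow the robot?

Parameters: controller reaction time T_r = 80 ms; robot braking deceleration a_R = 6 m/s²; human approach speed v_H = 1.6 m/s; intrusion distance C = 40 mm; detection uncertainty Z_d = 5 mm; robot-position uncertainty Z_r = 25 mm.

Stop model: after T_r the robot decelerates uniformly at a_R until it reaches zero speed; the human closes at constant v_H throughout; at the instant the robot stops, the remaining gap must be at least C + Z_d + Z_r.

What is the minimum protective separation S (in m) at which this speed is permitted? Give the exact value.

braking lasts T_s = (41/20)/6 = 0.3417 s
robot in T_r: 2.0500·0.0800 = 0.1640 m
braking distance = 2.0500²/(2·6.0000) = 0.3502 m
human closes 1.6000·0.4217 = 0.6747 m
margins: 0.0400+0.0050+0.0250 = 0.0700 m
S_min ≈ 0.1640+0.3502+0.6747+0.0700  ⇒  S_min = 10071/8000 m

S_min = 10071/8000 m = 1.2589 m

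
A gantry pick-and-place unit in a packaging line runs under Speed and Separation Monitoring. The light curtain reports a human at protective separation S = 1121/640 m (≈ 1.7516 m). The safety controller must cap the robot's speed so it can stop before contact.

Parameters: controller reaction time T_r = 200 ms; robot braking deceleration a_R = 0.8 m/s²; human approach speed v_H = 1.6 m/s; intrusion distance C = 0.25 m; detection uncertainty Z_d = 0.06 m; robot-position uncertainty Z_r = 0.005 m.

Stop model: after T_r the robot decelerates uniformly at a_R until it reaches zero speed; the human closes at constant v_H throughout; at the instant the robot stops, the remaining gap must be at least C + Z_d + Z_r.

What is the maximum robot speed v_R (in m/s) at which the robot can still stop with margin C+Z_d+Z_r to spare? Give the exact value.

at the boundary: (5/8)·v² + (11/5)·v + (-3573/3200) = 0
  disc = (11/5)² − 4·(5/8)·(-3573/3200) = 48841/6400 ; √disc = 221/80
  v_R = (−(11/5) + 221/80) / (2·(5/8)) = 9/20 m/s
check:
braking lasts T_s = (9/20)/(4/5) = 0.5625 s
reaction-phase robot travel = 0.4500·0.2000 = 0.0900 m
robot covers 0.4500·0.5625 − ½·0.8000·0.5625² = 0.1266 m while stopping
human closes 1.6000·0.7625 = 1.2200 m
residual clearance needed = 0.2500+0.0600+0.0050 = 0.3150 m
sum ≈ 0.0900+0.1266+1.2200+0.3150 ≈ 1.7516 m = S ✓

v_R_max = 9/20 m/s = 0.4500 m/s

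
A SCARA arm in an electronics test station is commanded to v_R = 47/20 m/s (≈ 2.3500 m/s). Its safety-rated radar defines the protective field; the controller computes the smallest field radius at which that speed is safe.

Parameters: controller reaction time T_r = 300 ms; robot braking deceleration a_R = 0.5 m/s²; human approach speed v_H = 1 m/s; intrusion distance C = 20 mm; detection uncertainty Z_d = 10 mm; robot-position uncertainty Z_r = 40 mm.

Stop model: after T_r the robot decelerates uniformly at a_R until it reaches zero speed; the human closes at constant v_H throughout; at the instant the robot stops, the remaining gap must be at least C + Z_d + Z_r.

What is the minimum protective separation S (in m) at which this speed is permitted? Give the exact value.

T_s = v_R/a_R = (47/20)/(1/2) = 4.7000 s
robot covers v_R·T_r = 2.3500·0.3000 = 0.7050 m before braking
robot covers 2.3500·4.7000 − ½·0.5000·4.7000² = 5.5225 m while stopping
human closes 1.0000·5.0000 = 5.0000 m
residual clearance needed = 0.0200+0.0100+0.0400 = 0.0700 m
S_min ≈ 0.7050+5.5225+5.0000+0.0700  ⇒  S_min = 4519/400 m

S_min = 4519/400 m = 11.2975 m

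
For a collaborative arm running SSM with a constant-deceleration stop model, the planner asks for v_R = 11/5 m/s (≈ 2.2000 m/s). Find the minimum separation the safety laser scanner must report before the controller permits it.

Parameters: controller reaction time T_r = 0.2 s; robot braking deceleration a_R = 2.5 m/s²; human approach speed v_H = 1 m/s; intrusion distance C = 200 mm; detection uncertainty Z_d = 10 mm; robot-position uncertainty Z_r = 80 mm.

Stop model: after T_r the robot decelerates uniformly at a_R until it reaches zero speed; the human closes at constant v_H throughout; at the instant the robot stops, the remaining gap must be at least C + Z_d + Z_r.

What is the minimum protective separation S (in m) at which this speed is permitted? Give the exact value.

S_min = 1389/500 m = 2.7780 m

stop time T_s = (11/5)/(5/2) = 0.8800 s
robot in T_r: 2.2000·0.2000 = 0.4400 m
robot under decel: 2.2000²/(2·2.5000) = 0.9680 m
human closes 1.0000·1.0800 = 1.0800 m
C+Z_d+Z_r = 0.2000+0.0100+0.0800 = 0.2900 m
S_min ≈ 0.4400+0.9680+1.0800+0.2900  ⇒  S_min = 1389/500 m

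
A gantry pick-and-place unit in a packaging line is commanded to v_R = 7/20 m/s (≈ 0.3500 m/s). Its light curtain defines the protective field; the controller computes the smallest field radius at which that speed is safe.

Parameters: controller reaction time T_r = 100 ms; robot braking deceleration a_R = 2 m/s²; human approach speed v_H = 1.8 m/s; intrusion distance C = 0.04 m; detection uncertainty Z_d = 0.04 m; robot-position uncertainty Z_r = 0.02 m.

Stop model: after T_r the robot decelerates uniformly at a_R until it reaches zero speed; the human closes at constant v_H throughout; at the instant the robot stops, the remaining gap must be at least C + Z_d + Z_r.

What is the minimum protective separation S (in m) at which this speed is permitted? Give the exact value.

S_min = 1057/1600 m = 0.6606 m

T_s = v_R/a_R = (7/20)/2 = 0.1750 s
robot in T_r: 0.3500·0.1000 = 0.0350 m
braking distance = 0.3500²/(2·2.0000) = 0.0306 m
person approaches 1.8000·(0.1000+0.1750) = 0.4950 m
margins: 0.0400+0.0400+0.0200 = 0.1000 m
S_min ≈ 0.0350+0.0306+0.4950+0.1000  ⇒  S_min = 1057/1600 m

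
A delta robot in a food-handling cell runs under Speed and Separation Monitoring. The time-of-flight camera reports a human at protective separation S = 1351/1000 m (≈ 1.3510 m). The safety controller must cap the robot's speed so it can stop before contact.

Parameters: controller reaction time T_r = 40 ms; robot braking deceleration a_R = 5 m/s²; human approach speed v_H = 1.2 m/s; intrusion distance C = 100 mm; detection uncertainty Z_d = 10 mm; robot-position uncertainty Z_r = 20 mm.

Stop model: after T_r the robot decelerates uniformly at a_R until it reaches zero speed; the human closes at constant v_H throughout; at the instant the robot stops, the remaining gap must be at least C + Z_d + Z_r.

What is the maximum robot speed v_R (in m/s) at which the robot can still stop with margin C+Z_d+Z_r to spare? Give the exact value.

v_R_max = 23/10 m/s = 2.3000 m/s

collect terms ⇒ (1/10)·v_R² + (7/25)·v_R + (-1173/1000) = 0
  disc = (7/25)² − 4·(1/10)·(-1173/1000) = 1369/2500 ; √disc = 37/50
  v_R = (−(7/25) + 37/50) / (2·(1/10)) = 23/10 m/s
check:
T_s = v_R/a_R = (23/10)/5 = 0.4600 s
robot covers v_R·T_r = 2.3000·0.0400 = 0.0920 m before braking
robot under decel: 2.3000²/(2·5.0000) = 0.5290 m
person approaches 1.2000·(0.0400+0.4600) = 0.6000 m
margins: 0.1000+0.0100+0.0200 = 0.1300 m
sum ≈ 0.0920+0.5290+0.6000+0.1300 ≈ 1.3510 m = S ✓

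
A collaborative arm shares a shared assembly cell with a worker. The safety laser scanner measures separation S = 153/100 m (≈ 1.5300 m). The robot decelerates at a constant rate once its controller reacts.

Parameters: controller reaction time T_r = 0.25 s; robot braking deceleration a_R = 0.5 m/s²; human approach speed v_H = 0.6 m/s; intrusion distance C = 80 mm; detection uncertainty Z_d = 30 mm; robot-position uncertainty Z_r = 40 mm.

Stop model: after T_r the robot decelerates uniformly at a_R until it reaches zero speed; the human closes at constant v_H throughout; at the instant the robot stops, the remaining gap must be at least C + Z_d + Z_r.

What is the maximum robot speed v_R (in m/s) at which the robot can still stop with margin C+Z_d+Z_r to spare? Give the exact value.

v_R_max = 3/5 m/s = 0.6000 m/s

collect terms ⇒ (1)·v_R² + (29/20)·v_R + (-123/100) = 0
  disc = (29/20)² − 4·(1)·(-123/100) = 2809/400 ; √disc = 53/20
  v_R = (−(29/20) + 53/20) / (2·(1)) = 3/5 m/s
check:
braking lasts T_s = (3/5)/(1/2) = 1.2000 s
reaction-phase robot travel = 0.6000·0.2500 = 0.1500 m
robot covers 0.6000·1.2000 − ½·0.5000·1.2000² = 0.3600 m while stopping
human over T_r+T_s: 0.6000·(0.2500+1.2000) = 0.8700 m
C+Z_d+Z_r = 0.0800+0.0300+0.0400 = 0.1500 m
sum ≈ 0.1500+0.3600+0.8700+0.1500 ≈ 1.5300 m = S ✓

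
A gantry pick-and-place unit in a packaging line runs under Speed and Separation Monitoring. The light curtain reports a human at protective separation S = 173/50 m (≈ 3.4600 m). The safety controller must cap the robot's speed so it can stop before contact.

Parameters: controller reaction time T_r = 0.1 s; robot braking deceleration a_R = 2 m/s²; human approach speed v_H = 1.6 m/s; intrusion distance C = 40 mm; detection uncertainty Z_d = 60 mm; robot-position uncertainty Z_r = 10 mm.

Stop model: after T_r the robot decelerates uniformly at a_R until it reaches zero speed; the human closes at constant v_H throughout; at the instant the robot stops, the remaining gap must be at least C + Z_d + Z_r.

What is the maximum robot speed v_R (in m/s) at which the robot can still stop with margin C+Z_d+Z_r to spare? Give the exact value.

at the boundary: (1/4)·v² + (9/10)·v + (-319/100) = 0
  disc = (9/10)² − 4·(1/4)·(-319/100) = 4 ; √disc = 2
  v_R = (−(9/10) + 2) / (2·(1/4)) = 11/5 m/s
check:
braking lasts T_s = (11/5)/2 = 1.1000 s
reaction-phase robot travel = 2.2000·0.1000 = 0.2200 m
robot covers 2.2000·1.1000 − ½·2.0000·1.1000² = 1.2100 m while stopping
human over T_r+T_s: 1.6000·(0.1000+1.1000) = 1.9200 m
C+Z_d+Z_r = 0.0400+0.0600+0.0100 = 0.1100 m
sum ≈ 0.2200+1.2100+1.9200+0.1100 ≈ 3.4600 m = S ✓

v_R_max = 11/5 m/s = 2.2000 m/s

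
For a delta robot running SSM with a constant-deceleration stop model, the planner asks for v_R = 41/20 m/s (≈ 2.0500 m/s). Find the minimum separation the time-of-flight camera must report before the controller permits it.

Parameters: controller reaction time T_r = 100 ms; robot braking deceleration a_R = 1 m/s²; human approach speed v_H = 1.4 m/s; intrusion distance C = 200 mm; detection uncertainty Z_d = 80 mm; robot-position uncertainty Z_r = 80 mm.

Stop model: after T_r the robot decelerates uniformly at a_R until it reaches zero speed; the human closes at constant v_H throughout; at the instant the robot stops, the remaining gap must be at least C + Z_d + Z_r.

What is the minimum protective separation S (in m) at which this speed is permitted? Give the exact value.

braking lasts T_s = (41/20)/1 = 2.0500 s
reaction-phase robot travel = 2.0500·0.1000 = 0.2050 m
braking distance = 2.0500²/(2·1.0000) = 2.1012 m
human over T_r+T_s: 1.4000·(0.1000+2.0500) = 3.0100 m
margins: 0.2000+0.0800+0.0800 = 0.3600 m
S_min ≈ 0.2050+2.1012+3.0100+0.3600  ⇒  S_min = 4541/800 m

S_min = 4541/800 m = 5.6762 m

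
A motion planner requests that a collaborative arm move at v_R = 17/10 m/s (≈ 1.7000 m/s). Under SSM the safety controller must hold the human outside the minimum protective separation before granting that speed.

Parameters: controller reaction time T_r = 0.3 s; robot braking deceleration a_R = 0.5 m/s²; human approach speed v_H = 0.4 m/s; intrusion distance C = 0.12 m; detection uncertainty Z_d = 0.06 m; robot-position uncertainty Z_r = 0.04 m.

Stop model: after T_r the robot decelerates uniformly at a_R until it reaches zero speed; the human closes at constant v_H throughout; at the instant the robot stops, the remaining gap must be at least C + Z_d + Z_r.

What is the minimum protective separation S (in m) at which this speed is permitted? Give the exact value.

T_s = v_R/a_R = (17/10)/(1/2) = 3.4000 s
robot in T_r: 1.7000·0.3000 = 0.5100 m
robot under decel: 1.7000²/(2·0.5000) = 2.8900 m
human over T_r+T_s: 0.4000·(0.3000+3.4000) = 1.4800 m
margins: 0.1200+0.0600+0.0400 = 0.2200 m
S_min ≈ 0.5100+2.8900+1.4800+0.2200  ⇒  S_min = 51/10 m

S_min = 51/10 m = 5.1000 m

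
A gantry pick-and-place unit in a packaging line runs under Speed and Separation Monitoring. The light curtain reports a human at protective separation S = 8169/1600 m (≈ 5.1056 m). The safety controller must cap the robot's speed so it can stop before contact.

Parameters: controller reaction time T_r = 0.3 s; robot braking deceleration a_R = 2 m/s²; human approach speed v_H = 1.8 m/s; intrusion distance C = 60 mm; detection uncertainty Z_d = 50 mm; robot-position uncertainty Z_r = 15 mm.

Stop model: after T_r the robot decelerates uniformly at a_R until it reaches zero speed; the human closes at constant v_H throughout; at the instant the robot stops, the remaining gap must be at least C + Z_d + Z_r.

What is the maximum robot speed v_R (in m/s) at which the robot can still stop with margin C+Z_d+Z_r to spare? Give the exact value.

quadratic (1/4)·v² + (6/5)·v + (-1421/320) = 0
  disc = (6/5)² − 4·(1/4)·(-1421/320) = 9409/1600 ; √disc = 97/40
  v_R = (−(6/5) + 97/40) / (2·(1/4)) = 49/20 m/s
check:
braking lasts T_s = (49/20)/2 = 1.2250 s
robot covers v_R·T_r = 2.4500·0.3000 = 0.7350 m before braking
braking distance = 2.4500²/(2·2.0000) = 1.5006 m
human over T_r+T_s: 1.8000·(0.3000+1.2250) = 2.7450 m
margins: 0.0600+0.0500+0.0150 = 0.1250 m
sum ≈ 0.7350+1.5006+2.7450+0.1250 ≈ 5.1056 m = S ✓

v_R_max = 49/20 m/s = 2.4500 m/s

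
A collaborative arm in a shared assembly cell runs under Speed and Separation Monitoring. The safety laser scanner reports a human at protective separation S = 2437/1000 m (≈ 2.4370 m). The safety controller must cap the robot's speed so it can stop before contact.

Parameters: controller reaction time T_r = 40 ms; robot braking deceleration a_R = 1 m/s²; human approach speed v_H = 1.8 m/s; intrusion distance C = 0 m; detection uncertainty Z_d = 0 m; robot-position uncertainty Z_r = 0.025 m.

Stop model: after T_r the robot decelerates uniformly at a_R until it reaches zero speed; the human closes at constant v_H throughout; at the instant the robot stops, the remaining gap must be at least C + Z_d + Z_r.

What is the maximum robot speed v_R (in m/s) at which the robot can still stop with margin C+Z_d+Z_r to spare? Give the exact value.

v_R_max = 1 m/s = 1.0000 m/s

collect terms ⇒ (1/2)·v_R² + (46/25)·v_R + (-117/50) = 0
  disc = (46/25)² − 4·(1/2)·(-117/50) = 5041/625 ; √disc = 71/25
  v_R = (−(46/25) + 71/25) / (2·(1/2)) = 1 m/s
check:
braking lasts T_s = 1/1 = 1.0000 s
robot in T_r: 1.0000·0.0400 = 0.0400 m
robot covers 1.0000·1.0000 − ½·1.0000·1.0000² = 0.5000 m while stopping
person approaches 1.8000·(0.0400+1.0000) = 1.8720 m
margins: 0.0000+0.0000+0.0250 = 0.0250 m
sum ≈ 0.0400+0.5000+1.8720+0.0250 ≈ 2.4370 m = S ✓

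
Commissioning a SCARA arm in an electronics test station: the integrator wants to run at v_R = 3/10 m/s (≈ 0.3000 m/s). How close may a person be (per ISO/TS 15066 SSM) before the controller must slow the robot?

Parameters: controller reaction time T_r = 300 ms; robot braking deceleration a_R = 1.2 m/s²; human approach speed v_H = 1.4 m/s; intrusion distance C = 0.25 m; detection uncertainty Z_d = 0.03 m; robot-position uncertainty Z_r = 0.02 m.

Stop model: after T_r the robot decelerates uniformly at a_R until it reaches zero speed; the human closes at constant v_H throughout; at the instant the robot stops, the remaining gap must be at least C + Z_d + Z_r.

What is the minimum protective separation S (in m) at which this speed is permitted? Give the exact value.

S_min = 479/400 m = 1.1975 m

T_s = v_R/a_R = (3/10)/(6/5) = 0.2500 s
robot in T_r: 0.3000·0.3000 = 0.0900 m
robot under decel: 0.3000²/(2·1.2000) = 0.0375 m
human over T_r+T_s: 1.4000·(0.3000+0.2500) = 0.7700 m
residual clearance needed = 0.2500+0.0300+0.0200 = 0.3000 m
S_min ≈ 0.0900+0.0375+0.7700+0.3000  ⇒  S_min = 479/400 m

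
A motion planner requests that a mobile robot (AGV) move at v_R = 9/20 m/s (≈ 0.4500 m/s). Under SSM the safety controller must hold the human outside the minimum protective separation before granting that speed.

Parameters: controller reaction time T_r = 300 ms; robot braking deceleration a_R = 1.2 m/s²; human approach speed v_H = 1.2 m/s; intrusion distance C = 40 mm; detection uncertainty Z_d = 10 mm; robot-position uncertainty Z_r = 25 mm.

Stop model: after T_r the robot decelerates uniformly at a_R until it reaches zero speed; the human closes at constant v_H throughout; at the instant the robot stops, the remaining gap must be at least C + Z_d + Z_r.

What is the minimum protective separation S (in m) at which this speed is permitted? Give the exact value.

S_min = 1767/1600 m = 1.1044 m

T_s = v_R/a_R = (9/20)/(6/5) = 0.3750 s
robot in T_r: 0.4500·0.3000 = 0.1350 m
robot covers 0.4500·0.3750 − ½·1.2000·0.3750² = 0.0844 m while stopping
human closes 1.2000·0.6750 = 0.8100 m
residual clearance needed = 0.0400+0.0100+0.0250 = 0.0750 m
S_min ≈ 0.1350+0.0844+0.8100+0.0750  ⇒  S_min = 1767/1600 m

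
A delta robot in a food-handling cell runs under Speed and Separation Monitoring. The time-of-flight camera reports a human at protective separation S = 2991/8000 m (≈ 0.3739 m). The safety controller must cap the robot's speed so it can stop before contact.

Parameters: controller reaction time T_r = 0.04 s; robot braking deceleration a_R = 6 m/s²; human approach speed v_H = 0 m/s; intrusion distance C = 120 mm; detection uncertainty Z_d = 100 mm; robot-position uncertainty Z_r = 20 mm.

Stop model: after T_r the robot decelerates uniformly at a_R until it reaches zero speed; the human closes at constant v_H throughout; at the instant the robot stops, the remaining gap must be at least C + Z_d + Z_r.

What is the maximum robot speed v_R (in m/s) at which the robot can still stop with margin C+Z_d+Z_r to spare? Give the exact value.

collect terms ⇒ (1/12)·v_R² + (1/25)·v_R + (-1071/8000) = 0
  disc = (1/25)² − 4·(1/12)·(-1071/8000) = 1849/40000 ; √disc = 43/200
  v_R = (−(1/25) + 43/200) / (2·(1/12)) = 21/20 m/s
check:
stop time T_s = (21/20)/6 = 0.1750 s
reaction-phase robot travel = 1.0500·0.0400 = 0.0420 m
braking distance = 1.0500²/(2·6.0000) = 0.0919 m
human over T_r+T_s: 0.0000·(0.0400+0.1750) = 0.0000 m
margins: 0.1200+0.1000+0.0200 = 0.2400 m
sum ≈ 0.0420+0.0919+0.0000+0.2400 ≈ 0.3739 m = S ✓

v_R_max = 21/20 m/s = 1.0500 m/s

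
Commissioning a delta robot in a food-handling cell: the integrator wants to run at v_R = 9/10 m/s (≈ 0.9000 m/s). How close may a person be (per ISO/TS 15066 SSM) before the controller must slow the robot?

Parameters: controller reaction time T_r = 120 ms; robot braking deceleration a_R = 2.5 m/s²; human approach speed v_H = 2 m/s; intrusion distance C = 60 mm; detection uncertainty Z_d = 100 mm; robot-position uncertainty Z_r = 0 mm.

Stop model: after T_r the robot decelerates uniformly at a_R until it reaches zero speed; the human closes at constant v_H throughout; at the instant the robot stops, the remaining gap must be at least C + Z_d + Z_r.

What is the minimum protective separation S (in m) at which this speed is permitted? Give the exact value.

stop time T_s = (9/10)/(5/2) = 0.3600 s
robot covers v_R·T_r = 0.9000·0.1200 = 0.1080 m before braking
robot covers 0.9000·0.3600 − ½·2.5000·0.3600² = 0.1620 m while stopping
person approaches 2.0000·(0.1200+0.3600) = 0.9600 m
residual clearance needed = 0.0600+0.1000+0.0000 = 0.1600 m
S_min ≈ 0.1080+0.1620+0.9600+0.1600  ⇒  S_min = 139/100 m

S_min = 139/100 m = 1.3900 m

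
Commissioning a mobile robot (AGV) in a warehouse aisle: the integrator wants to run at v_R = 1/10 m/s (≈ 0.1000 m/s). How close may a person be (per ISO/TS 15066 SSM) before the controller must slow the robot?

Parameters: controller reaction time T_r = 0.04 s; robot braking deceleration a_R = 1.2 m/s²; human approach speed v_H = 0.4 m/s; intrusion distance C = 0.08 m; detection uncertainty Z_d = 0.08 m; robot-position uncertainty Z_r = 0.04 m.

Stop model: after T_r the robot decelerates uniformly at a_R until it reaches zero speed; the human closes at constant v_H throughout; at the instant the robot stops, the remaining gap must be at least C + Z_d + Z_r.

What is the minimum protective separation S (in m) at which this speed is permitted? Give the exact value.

T_s = v_R/a_R = (1/10)/(6/5) = 0.0833 s
reaction-phase robot travel = 0.1000·0.0400 = 0.0040 m
robot under decel: 0.1000²/(2·1.2000) = 0.0042 m
human over T_r+T_s: 0.4000·(0.0400+0.0833) = 0.0493 m
C+Z_d+Z_r = 0.0800+0.0800+0.0400 = 0.2000 m
S_min ≈ 0.0040+0.0042+0.0493+0.2000  ⇒  S_min = 103/400 m

S_min = 103/400 m = 0.2575 m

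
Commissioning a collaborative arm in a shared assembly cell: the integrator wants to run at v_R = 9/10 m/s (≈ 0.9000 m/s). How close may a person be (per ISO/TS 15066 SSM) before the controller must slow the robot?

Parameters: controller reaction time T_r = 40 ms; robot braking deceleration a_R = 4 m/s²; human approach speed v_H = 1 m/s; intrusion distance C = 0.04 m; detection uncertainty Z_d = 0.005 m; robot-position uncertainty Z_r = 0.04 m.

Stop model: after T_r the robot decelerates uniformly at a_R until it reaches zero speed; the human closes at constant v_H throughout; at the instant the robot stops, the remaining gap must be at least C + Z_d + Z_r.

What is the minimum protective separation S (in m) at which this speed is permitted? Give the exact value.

braking lasts T_s = (9/10)/4 = 0.2250 s
reaction-phase robot travel = 0.9000·0.0400 = 0.0360 m
braking distance = 0.9000²/(2·4.0000) = 0.1013 m
person approaches 1.0000·(0.0400+0.2250) = 0.2650 m
residual clearance needed = 0.0400+0.0050+0.0400 = 0.0850 m
S_min ≈ 0.0360+0.1013+0.2650+0.0850  ⇒  S_min = 1949/4000 m

S_min = 1949/4000 m = 0.4873 m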